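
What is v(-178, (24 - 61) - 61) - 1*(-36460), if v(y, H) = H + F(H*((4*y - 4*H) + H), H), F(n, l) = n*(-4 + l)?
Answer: -4141966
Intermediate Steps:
v(y, H) = H + H*(-4 + H)*(-3*H + 4*y) (v(y, H) = H + (H*((4*y - 4*H) + H))*(-4 + H) = H + (H*((-4*H + 4*y) + H))*(-4 + H) = H + (H*(-3*H + 4*y))*(-4 + H) = H + H*(-4 + H)*(-3*H + 4*y))
v(-178, (24 - 61) - 61) - 1*(-36460) = ((24 - 61) - 61)*(1 - (-4 + ((24 - 61) - 61))*(-4*(-178) + 3*((24 - 61) - 61))) - 1*(-36460) = (-37 - 61)*(1 - (-4 + (-37 - 61))*(712 + 3*(-37 - 61))) + 36460 = -98*(1 - (-4 - 98)*(712 + 3*(-98))) + 36460 = -98*(1 - 1*(-102)*(712 - 294)) + 36460 = -98*(1 - 1*(-102)*418) + 36460 = -98*(1 + 42636) + 36460 = -98*42637 + 36460 = -4178426 + 36460 = -4141966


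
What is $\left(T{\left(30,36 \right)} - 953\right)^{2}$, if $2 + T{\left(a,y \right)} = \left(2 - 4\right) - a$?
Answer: $974169$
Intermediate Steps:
$T{\left(a,y \right)} = -4 - a$ ($T{\left(a,y \right)} = -2 - \left(2 + a\right) = -4 - a$)
$\left(T{\left(30,36 \right)} - 953\right)^{2} = \left(\left(-4 - 30\right) - 953\right)^{2} = \left(-34 - 953\right)^{2} = \left(-987\right)^{2} = 974169$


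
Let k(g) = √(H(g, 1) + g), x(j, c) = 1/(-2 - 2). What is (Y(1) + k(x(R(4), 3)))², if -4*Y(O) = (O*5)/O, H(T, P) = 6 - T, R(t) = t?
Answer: 121/16 - 5*√6/2 ≈ 1.4388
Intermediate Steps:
Y(O) = -5/4 (Y(O) = -O*5/(4*O) = -5*O/(4*O) = -¼*5 = -5/4)
x(j, c) = -¼ (x(j, c) = 1/(-4) = -¼)
k(g) = √6 (k(g) = √((6 - g) + g) = √6)
(Y(1) + k(x(R(4), 3)))² = (-5/4 + √6)²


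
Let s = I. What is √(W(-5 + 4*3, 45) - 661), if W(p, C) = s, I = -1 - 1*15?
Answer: I*√677 ≈ 26.019*I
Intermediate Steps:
I = -16 (I = -1 - 15 = -16)
s = -16
W(p, C) = -16
√(W(-5 + 4*3, 45) - 661) = √(-16 - 661) = √(-677) = I*√677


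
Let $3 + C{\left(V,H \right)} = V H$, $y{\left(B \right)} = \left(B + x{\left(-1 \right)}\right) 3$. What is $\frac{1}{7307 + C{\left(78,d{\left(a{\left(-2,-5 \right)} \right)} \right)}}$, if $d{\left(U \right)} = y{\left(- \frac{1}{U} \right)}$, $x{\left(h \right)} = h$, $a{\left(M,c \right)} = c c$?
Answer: $\frac{25}{176516} \approx 0.00014163$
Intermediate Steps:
$a{\left(M,c \right)} = c^{2}$
$y{\left(B \right)} = -3 + 3 B$ ($y{\left(B \right)} = \left(B - 1\right) 3 = \left(-1 + B\right) 3 = -3 + 3 B$)
$d{\left(U \right)} = -3 - \frac{3}{U}$ ($d{\left(U \right)} = -3 + 3 \left(- \frac{1}{U}\right) = -3 - \frac{3}{U}$)
$C{\left(V,H \right)} = -3 + H V$ ($C{\left(V,H \right)} = -3 + V H = -3 + H V$)
$\frac{1}{7307 + C{\left(78,d{\left(a{\left(-2,-5 \right)} \right)} \right)}} = \frac{1}{7307 + \left(-3 + \left(-3 - \frac{3}{\left(-5\right)^{2}}\right) 78\right)} = \frac{1}{7307 + \left(-3 + \left(-3 - \frac{3}{25}\right) 78\right)} = \frac{1}{7307 - \frac{6159}{25}} = \frac{1}{\frac{176516}{25}} = \frac{25}{176516}$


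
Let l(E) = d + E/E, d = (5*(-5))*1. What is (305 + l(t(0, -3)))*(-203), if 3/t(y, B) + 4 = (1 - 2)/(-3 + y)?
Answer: -57043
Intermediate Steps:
d = -25 (d = -25*1 = -25)
t(y, B) = 3/(-4 - 1/(-3 + y)) (t(y, B) = 3/(-4 + (1 - 2)/(-3 + y)) = 3/(-4 - 1/(-3 + y)))
l(E) = -24 (l(E) = -25 + E/E = -25 + 1 = -24)
(305 + l(t(0, -3)))*(-203) = (305 - 24)*(-203) = 281*(-203) = -57043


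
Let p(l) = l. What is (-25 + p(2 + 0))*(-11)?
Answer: 253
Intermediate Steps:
(-25 + p(2 + 0))*(-11) = (-25 + (2 + 0))*(-11) = (-25 + 2)*(-11) = -23*(-11) = 253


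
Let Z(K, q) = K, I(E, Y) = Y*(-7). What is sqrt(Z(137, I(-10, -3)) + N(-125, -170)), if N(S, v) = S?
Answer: 2*sqrt(3) ≈ 3.4641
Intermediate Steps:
I(E, Y) = -7*Y
sqrt(Z(137, I(-10, -3)) + N(-125, -170)) = sqrt(137 - 125) = sqrt(12) = 2*sqrt(3)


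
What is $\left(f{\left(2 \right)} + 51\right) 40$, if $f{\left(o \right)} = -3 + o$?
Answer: $2000$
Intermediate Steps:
$\left(f{\left(2 \right)} + 51\right) 40 = \left(\left(-3 + 2\right) + 51\right) 40 = \left(-1 + 51\right) 40 = 50 \cdot 40 = 2000$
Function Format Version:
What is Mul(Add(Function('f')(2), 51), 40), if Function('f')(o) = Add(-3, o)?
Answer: 2000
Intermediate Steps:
Mul(Add(Function('f')(2), 51), 40) = Mul(Add(Add(-3, 2), 51), 40) = Mul(Add(-1, 51), 40) = Mul(50, 40) = 2000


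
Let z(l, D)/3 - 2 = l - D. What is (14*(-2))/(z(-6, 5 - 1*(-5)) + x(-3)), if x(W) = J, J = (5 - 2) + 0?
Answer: 28/39 ≈ 0.71795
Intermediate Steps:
J = 3 (J = 3 + 0 = 3)
x(W) = 3
z(l, D) = 6 - 3*D + 3*l (z(l, D) = 6 + 3*(l - D) = 6 + (-3*D + 3*l) = 6 - 3*D + 3*l)
(14*(-2))/(z(-6, 5 - 1*(-5)) + x(-3)) = (14*(-2))/((6 - 3*(5 - 1*(-5)) + 3*(-6)) + 3) = -28/((6 - 3*(5 + 5) - 18) + 3) = -28/((6 - 3*10 - 18) + 3) = -28/((6 - 30 - 18) + 3) = -28/(-42 + 3) = -28/(-39) = -28*(-1/39) = 28/39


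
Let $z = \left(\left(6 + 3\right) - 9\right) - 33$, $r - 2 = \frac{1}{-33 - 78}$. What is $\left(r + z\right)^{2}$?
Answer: $\frac{11847364}{12321} \approx 961.56$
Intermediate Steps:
$r = \frac{221}{111}$ ($r = 2 + \frac{1}{-33 - 78} = 2 + \frac{1}{-111} = 2 - \frac{1}{111} = \frac{221}{111} \approx 1.991$)
$z = -33$ ($z = \left(9 - 9\right) - 33 = 0 - 33 = -33$)
$\left(r + z\right)^{2} = \left(\frac{221}{111} - 33\right)^{2} = \left(- \frac{3442}{111}\right)^{2} = \frac{11847364}{12321}$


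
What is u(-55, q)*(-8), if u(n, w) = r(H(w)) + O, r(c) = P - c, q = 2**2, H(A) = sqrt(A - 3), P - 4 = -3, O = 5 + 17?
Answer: -176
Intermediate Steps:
O = 22
P = 1 (P = 4 - 3 = 1)
H(A) = sqrt(-3 + A)
q = 4
r(c) = 1 - c
u(n, w) = 23 - sqrt(-3 + w) (u(n, w) = (1 - sqrt(-3 + w)) + 22 = 23 - sqrt(-3 + w))
u(-55, q)*(-8) = (23 - sqrt(-3 + 4))*(-8) = (23 - sqrt(1))*(-8) = (23 - 1*1)*(-8) = (23 - 1)*(-8) = 22*(-8) = -176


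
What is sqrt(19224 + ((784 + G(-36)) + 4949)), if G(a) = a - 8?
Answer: sqrt(24913) ≈ 157.84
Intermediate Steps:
G(a) = -8 + a
sqrt(19224 + ((784 + G(-36)) + 4949)) = sqrt(19224 + ((784 + (-8 - 36)) + 4949)) = sqrt(19224 + ((784 - 44) + 4949)) = sqrt(19224 + (740 + 4949)) = sqrt(19224 + 5689) = sqrt(24913)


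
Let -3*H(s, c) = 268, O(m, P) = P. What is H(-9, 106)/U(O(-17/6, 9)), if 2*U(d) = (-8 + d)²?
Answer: -536/3 ≈ -178.67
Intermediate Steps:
H(s, c) = -268/3 (H(s, c) = -⅓*268 = -268/3)
U(d) = (-8 + d)²/2
H(-9, 106)/U(O(-17/6, 9)) = -268*2/(-8 + 9)²/3 = -268/(3*((½)*1²)) = -268/(3*((½)*1)) = -268/(3*½) = -268/3*2 = -536/3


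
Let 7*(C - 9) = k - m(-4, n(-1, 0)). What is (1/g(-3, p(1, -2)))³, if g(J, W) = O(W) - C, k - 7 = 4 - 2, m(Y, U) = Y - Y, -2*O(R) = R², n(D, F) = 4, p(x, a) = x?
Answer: -2744/3442951 ≈ -0.00079699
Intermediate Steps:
O(R) = -R²/2
m(Y, U) = 0
k = 9 (k = 7 + (4 - 2) = 7 + 2 = 9)
C = 72/7 (C = 9 + (9 - 1*0)/7 = 9 + (9 + 0)/7 = 9 + (⅐)*9 = 9 + 9/7 = 72/7 ≈ 10.286)
g(J, W) = -72/7 - W²/2 (g(J, W) = -W²/2 - 1*72/7 = -W²/2 - 72/7 = -72/7 - W²/2)
(1/g(-3, p(1, -2)))³ = (1/(-72/7 - ½*1²))³ = (1/(-72/7 - ½*1))³ = (1/(-72/7 - ½))³ = (1/(-151/14))³ = (-14/151)³ = -2744/3442951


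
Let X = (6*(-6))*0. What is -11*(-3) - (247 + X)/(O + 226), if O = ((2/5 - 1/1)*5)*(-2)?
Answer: 7409/232 ≈ 31.935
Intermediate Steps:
X = 0 (X = -36*0 = 0)
O = 6 (O = ((2*(⅕) - 1*1)*5)*(-2) = ((⅖ - 1)*5)*(-2) = -⅗*5*(-2) = -3*(-2) = 6)
-11*(-3) - (247 + X)/(O + 226) = -11*(-3) - (247 + 0)/(6 + 226) = 33 - 247/232 = 7409/232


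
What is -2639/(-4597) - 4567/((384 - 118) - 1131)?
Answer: 23277234/3976405 ≈ 5.8538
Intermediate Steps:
-2639/(-4597) - 4567/((384 - 118) - 1131) = -2639*(-1/4597) - 4567/(266 - 1131) = 2639/4597 - 4567/(-865) = 2639/4597 - 4567*(-1/865) = 2639/4597 + 4567/865 = 23277234/3976405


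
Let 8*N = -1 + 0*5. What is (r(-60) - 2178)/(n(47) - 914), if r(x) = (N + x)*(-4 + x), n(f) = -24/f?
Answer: -39245/21491 ≈ -1.8261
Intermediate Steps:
N = -⅛ (N = (-1 + 0*5)/8 = (-1 + 0)/8 = (⅛)*(-1) = -⅛ ≈ -0.12500)
r(x) = (-4 + x)*(-⅛ + x) (r(x) = (-⅛ + x)*(-4 + x) = (-4 + x)*(-⅛ + x))
(r(-60) - 2178)/(n(47) - 914) = ((½ + (-60)² - 33/8*(-60)) - 2178)/(-24/47 - 914) = ((½ + 3600 + 495/2) - 2178)/(-24*1/47 - 914) = (3848 - 2178)/(-24/47 - 914) = 1670/(-42982/47) = 1670*(-47/42982) = -39245/21491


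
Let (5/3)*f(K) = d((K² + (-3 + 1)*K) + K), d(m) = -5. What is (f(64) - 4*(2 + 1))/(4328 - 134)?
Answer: -5/1398 ≈ -0.0035765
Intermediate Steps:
f(K) = -3 (f(K) = (⅗)*(-5) = -3)
(f(64) - 4*(2 + 1))/(4328 - 134) = (-3 - 4*(2 + 1))/(4328 - 134) = (-3 - 4*3)/4194 = (-3 - 12)*(1/4194) = -15*1/4194 = -5/1398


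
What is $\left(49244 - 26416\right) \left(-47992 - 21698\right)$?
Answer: $-1590883320$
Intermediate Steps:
$\left(49244 - 26416\right) \left(-47992 - 21698\right) = 22828 \left(-69690\right) = -1590883320$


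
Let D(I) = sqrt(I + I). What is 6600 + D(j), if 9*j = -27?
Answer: 6600 + I*sqrt(6) ≈ 6600.0 + 2.4495*I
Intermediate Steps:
j = -3 (j = (1/9)*(-27) = -3)
D(I) = sqrt(2)*sqrt(I) (D(I) = sqrt(2*I) = sqrt(2)*sqrt(I))
6600 + D(j) = 6600 + sqrt(2)*sqrt(-3) = 6600 + sqrt(2)*(I*sqrt(3)) = 6600 + I*sqrt(6)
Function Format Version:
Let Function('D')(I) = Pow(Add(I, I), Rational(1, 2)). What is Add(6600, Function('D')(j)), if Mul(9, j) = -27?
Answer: Add(6600, Mul(I, Pow(6, Rational(1, 2)))) ≈ Add(6600.0, Mul(2.4495, I))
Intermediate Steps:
j = -3 (j = Mul(Rational(1, 9), -27) = -3)
Function('D')(I) = Mul(Pow(2, Rational(1, 2)), Pow(I, Rational(1, 2))) (Function('D')(I) = Pow(Mul(2, I), Rational(1, 2)) = Mul(Pow(2, Rational(1, 2)), Pow(I, Rational(1, 2))))
Add(6600, Function('D')(j)) = Add(6600, Mul(Pow(2, Rational(1, 2)), Pow(-3, Rational(1, 2)))) = Add(6600, Mul(Pow(2, Rational(1, 2)), Mul(I, Pow(3, Rational(1, 2))))) = Add(6600, Mul(I, Pow(6, Rational(1, 2))))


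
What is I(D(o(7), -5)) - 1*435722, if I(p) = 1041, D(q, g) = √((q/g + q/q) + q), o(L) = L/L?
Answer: -434681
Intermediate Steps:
o(L) = 1
D(q, g) = √(1 + q + q/g) (D(q, g) = √((q/g + 1) + q) = √((1 + q/g) + q) = √(1 + q + q/g))
I(D(o(7), -5)) - 1*435722 = 1041 - 1*435722 = 1041 - 435722 = -434681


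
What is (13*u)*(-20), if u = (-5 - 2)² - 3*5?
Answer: -8840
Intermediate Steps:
u = 34 (u = (-7)² - 15 = 49 - 15 = 34)
(13*u)*(-20) = (13*34)*(-20) = 442*(-20) = -8840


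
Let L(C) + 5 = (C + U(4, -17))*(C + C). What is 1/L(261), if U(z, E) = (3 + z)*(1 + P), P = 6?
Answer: 1/161815 ≈ 6.1799e-6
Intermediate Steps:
U(z, E) = 21 + 7*z (U(z, E) = (3 + z)*(1 + 6) = (3 + z)*7 = 21 + 7*z)
L(C) = -5 + 2*C*(49 + C) (L(C) = -5 + (C + (21 + 7*4))*(C + C) = -5 + (C + (21 + 28))*(2*C) = -5 + (C + 49)*(2*C) = -5 + (49 + C)*(2*C) = -5 + 2*C*(49 + C))
1/L(261) = 1/(-5 + 2*261**2 + 98*261) = 1/(-5 + 2*68121 + 25578) = 1/(-5 + 136242 + 25578) = 1/161815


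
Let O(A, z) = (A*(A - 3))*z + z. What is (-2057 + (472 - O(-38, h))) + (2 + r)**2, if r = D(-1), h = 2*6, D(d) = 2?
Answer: -20277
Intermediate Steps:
h = 12
r = 2
O(A, z) = z + A*z*(-3 + A) (O(A, z) = (A*(-3 + A))*z + z = A*z*(-3 + A) + z = z + A*z*(-3 + A))
(-2057 + (472 - O(-38, h))) + (2 + r)**2 = (-2057 + (472 - 12*(1 + (-38)**2 - 3*(-38)))) + (2 + 2)**2 = (-2057 + (472 - 12*(1 + 1444 + 114))) + 4**2 = (-2057 + (472 - 12*1559)) + 16 = (-2057 + (472 - 1*18708)) + 16 = (-2057 + (472 - 18708)) + 16 = (-2057 - 18236) + 16 = -20293 + 16 = -20277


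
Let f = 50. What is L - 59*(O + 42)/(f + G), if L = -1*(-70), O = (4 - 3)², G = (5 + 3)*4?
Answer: 3203/82 ≈ 39.061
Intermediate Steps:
G = 32 (G = 8*4 = 32)
O = 1 (O = 1² = 1)
L = 70
L - 59*(O + 42)/(f + G) = 70 - 59*(1 + 42)/(50 + 32) = 70 - 2537/82 = 3203/82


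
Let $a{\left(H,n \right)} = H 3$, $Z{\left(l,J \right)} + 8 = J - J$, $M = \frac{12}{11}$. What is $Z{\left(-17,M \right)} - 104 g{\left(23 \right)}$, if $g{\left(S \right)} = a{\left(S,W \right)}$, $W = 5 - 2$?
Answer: $-7184$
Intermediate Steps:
$M = \frac{12}{11}$ ($M = 12 \cdot \frac{1}{11} = \frac{12}{11} \approx 1.0909$)
$Z{\left(l,J \right)} = -8$ ($Z{\left(l,J \right)} = -8 + \left(J - J\right) = -8 + 0 = -8$)
$W = 3$ ($W = 5 - 2 = 3$)
$a{\left(H,n \right)} = 3 H$
$g{\left(S \right)} = 3 S$
$Z{\left(-17,M \right)} - 104 g{\left(23 \right)} = -8 - 104 \cdot 3 \cdot 23 = -8 - 7176 = -7184$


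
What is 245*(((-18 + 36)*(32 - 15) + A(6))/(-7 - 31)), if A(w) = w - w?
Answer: -37485/19 ≈ -1972.9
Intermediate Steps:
A(w) = 0
245*(((-18 + 36)*(32 - 15) + A(6))/(-7 - 31)) = 245*(((-18 + 36)*(32 - 15) + 0)/(-7 - 31)) = 245*((18*17 + 0)/(-38)) = 245*((306 + 0)*(-1/38)) = 245*(306*(-1/38)) = 245*(-153/19) = -37485/19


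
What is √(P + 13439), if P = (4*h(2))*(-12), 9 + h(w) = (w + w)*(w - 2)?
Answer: √13871 ≈ 117.78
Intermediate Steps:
h(w) = -9 + 2*w*(-2 + w) (h(w) = -9 + (w + w)*(w - 2) = -9 + (2*w)*(-2 + w) = -9 + 2*w*(-2 + w))
P = 432 (P = (4*(-9 - 4*2 + 2*2²))*(-12) = (4*(-9 - 8 + 2*4))*(-12) = (4*(-9 - 8 + 8))*(-12) = (4*(-9))*(-12) = -36*(-12) = 432)
√(P + 13439) = √(432 + 13439) = √13871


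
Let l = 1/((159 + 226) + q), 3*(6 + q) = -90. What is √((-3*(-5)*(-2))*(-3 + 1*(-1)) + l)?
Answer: √14616469/349 ≈ 10.955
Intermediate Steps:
q = -36 (q = -6 + (⅓)*(-90) = -6 - 30 = -36)
l = 1/349 (l = 1/((159 + 226) - 36) = 1/(385 - 36) = 1/349 ≈ 0.0028653)
√((-3*(-5)*(-2))*(-3 + 1*(-1)) + l) = √((-3*(-5)*(-2))*(-3 + 1*(-1)) + 1/349) = √((15*(-2))*(-3 - 1) + 1/349) = √(-30*(-4) + 1/349) = √(120 + 1/349) = √(41881/349) = √14616469/349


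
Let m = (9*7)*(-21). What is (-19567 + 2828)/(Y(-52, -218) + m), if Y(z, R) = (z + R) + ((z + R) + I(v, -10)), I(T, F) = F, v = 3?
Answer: 16739/1873 ≈ 8.9370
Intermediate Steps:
Y(z, R) = -10 + 2*R + 2*z (Y(z, R) = (z + R) + ((z + R) - 10) = (R + z) + ((R + z) - 10) = (R + z) + (-10 + R + z) = -10 + 2*R + 2*z)
m = -1323 (m = 63*(-21) = -1323)
(-19567 + 2828)/(Y(-52, -218) + m) = (-19567 + 2828)/((-10 + 2*(-218) + 2*(-52)) - 1323) = -16739/((-10 - 436 - 104) - 1323) = -16739/(-550 - 1323) = -16739/(-1873) = -16739*(-1/1873) = 16739/1873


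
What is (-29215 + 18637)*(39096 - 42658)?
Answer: 37678836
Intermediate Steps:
(-29215 + 18637)*(39096 - 42658) = -10578*(-3562) = 37678836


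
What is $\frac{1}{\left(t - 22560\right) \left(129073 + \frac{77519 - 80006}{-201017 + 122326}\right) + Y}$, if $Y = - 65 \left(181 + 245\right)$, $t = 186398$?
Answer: $\frac{78691}{1664081698045550} \approx 4.7288 \cdot 10^{-11}$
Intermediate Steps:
$Y = -27690$ ($Y = \left(-65\right) 426 = -27690$)
$\frac{1}{\left(t - 22560\right) \left(129073 + \frac{77519 - 80006}{-201017 + 122326}\right) + Y} = \frac{1}{\left(186398 - 22560\right) \left(129073 + \frac{77519 - 80006}{-201017 + 122326}\right) - 27690} = \frac{1}{163838 \left(129073 - \frac{2487}{-78691}\right) - 27690} = \frac{1}{163838 \left(129073 - - \frac{2487}{78691}\right) - 27690} = \frac{1}{163838 \left(129073 + \frac{2487}{78691}\right) - 27690} = \frac{1}{163838 \cdot \frac{10156885930}{78691} - 27690} = \frac{1}{\frac{1664083876999340}{78691} - 27690} = \frac{1}{\frac{1664081698045550}{78691}} = \frac{78691}{1664081698045550}$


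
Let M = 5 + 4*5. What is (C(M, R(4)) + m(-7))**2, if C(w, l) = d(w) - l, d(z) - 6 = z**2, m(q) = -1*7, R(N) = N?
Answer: 384400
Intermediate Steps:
m(q) = -7
d(z) = 6 + z**2
M = 25 (M = 5 + 20 = 25)
C(w, l) = 6 + w**2 - l (C(w, l) = (6 + w**2) - l = 6 + w**2 - l)
(C(M, R(4)) + m(-7))**2 = ((6 + 25**2 - 1*4) - 7)**2 = ((6 + 625 - 4) - 7)**2 = (627 - 7)**2 = 620**2 = 384400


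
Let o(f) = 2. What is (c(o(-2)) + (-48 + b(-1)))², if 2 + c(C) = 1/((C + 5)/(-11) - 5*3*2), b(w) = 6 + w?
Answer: 230310976/113569 ≈ 2027.9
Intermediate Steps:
c(C) = -2 + 1/(-335/11 - C/11) (c(C) = -2 + 1/((C + 5)/(-11) - 5*3*2) = -2 + 1/((5 + C)*(-1/11) - 15*2) = -2 + 1/((-5/11 - C/11) - 30) = -2 + 1/(-335/11 - C/11))
(c(o(-2)) + (-48 + b(-1)))² = ((-681 - 2*2)/(335 + 2) + (-48 + (6 - 1)))² = ((-681 - 4)/337 + (-48 + 5))² = ((1/337)*(-685) - 43)² = (-685/337 - 43)² = (-15176/337)² = 230310976/113569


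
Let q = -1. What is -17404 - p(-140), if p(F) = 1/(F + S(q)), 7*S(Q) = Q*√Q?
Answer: -16714812144/960401 - 7*I/960401 ≈ -17404.0 - 7.2886e-6*I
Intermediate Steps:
S(Q) = Q^(3/2)/7 (S(Q) = (Q*√Q)/7 = Q^(3/2)/7)
p(F) = 1/(F - I/7) (p(F) = 1/(F + (-1)^(3/2)/7) = 1/(F + (-I)/7) = 1/(F - I/7))
-17404 - p(-140) = -17404 - 7/(-I + 7*(-140)) = -17404 - 7/(-I - 980) = -17404 - 7/(-980 - I) = -17404 - 7*(-980 + I)/960401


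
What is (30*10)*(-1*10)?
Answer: -3000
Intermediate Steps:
(30*10)*(-1*10) = 300*(-10) = -3000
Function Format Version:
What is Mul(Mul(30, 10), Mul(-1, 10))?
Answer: -3000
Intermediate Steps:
Mul(Mul(30, 10), Mul(-1, 10)) = Mul(300, -10) = -3000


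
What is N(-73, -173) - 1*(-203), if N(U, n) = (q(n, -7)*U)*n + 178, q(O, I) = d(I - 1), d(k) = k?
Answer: -100651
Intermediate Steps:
q(O, I) = -1 + I (q(O, I) = I - 1 = -1 + I)
N(U, n) = 178 - 8*U*n (N(U, n) = ((-1 - 7)*U)*n + 178 = (-8*U)*n + 178 = -8*U*n + 178 = 178 - 8*U*n)
N(-73, -173) - 1*(-203) = (178 - 8*(-73)*(-173)) - 1*(-203) = (178 - 101032) + 203 = -100854 + 203 = -100651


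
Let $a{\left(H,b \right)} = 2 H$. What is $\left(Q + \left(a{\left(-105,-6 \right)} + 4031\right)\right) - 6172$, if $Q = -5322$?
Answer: $-7673$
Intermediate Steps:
$\left(Q + \left(a{\left(-105,-6 \right)} + 4031\right)\right) - 6172 = \left(-5322 + \left(2 \left(-105\right) + 4031\right)\right) - 6172 = \left(-5322 + \left(-210 + 4031\right)\right) - 6172 = \left(-5322 + 3821\right) - 6172 = -1501 - 6172 = -7673$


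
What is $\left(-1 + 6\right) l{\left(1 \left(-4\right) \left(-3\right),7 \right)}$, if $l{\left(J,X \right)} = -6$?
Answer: $-30$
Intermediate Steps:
$\left(-1 + 6\right) l{\left(1 \left(-4\right) \left(-3\right),7 \right)} = \left(-1 + 6\right) \left(-6\right) = 5 \left(-6\right) = -30$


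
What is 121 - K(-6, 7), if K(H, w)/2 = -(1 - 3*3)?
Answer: 105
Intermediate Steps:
K(H, w) = 16 (K(H, w) = 2*(-(1 - 3*3)) = 2*(-(1 - 9)) = 2*(-1*(-8)) = 2*8 = 16)
121 - K(-6, 7) = 121 - 1*16 = 121 - 16 = 105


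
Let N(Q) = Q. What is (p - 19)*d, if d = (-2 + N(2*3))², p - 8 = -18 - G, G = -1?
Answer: -448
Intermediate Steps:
p = -9 (p = 8 + (-18 - 1*(-1)) = 8 + (-18 + 1) = 8 - 17 = -9)
d = 16 (d = (-2 + 2*3)² = (-2 + 6)² = 4² = 16)
(p - 19)*d = (-9 - 19)*16 = -28*16 = -448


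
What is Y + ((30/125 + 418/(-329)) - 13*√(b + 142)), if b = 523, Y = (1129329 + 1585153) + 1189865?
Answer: 32113245599/8225 - 13*√665 ≈ 3.9040e+6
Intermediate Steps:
Y = 3904347 (Y = 2714482 + 1189865 = 3904347)
Y + ((30/125 + 418/(-329)) - 13*√(b + 142)) = 3904347 + ((30/125 + 418/(-329)) - 13*√(523 + 142)) = 3904347 + ((30*(1/125) + 418*(-1/329)) - 13*√665) = 3904347 + ((6/25 - 418/329) - 13*√665) = 3904347 + (-8476/8225 - 13*√665) = 32113245599/8225 - 13*√665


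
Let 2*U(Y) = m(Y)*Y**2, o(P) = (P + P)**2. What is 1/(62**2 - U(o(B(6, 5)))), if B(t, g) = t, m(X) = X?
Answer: -1/1489148 ≈ -6.7152e-7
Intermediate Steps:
o(P) = 4*P**2 (o(P) = (2*P)**2 = 4*P**2)
U(Y) = Y**3/2 (U(Y) = (Y*Y**2)/2 = Y**3/2)
1/(62**2 - U(o(B(6, 5)))) = 1/(62**2 - (4*6**2)**3/2) = 1/(3844 - (4*36)**3/2) = 1/(3844 - 144**3/2) = 1/(3844 - 2985984/2) = 1/(3844 - 1*1492992) = 1/(3844 - 1492992) = 1/(-1489148) = -1/1489148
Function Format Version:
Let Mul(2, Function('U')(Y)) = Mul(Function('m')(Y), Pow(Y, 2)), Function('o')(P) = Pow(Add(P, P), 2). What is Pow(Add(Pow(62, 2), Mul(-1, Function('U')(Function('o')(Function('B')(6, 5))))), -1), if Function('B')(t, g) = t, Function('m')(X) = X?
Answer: Rational(-1, 1489148) ≈ -6.7152e-7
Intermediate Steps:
Function('o')(P) = Mul(4, Pow(P, 2)) (Function('o')(P) = Pow(Mul(2, P), 2) = Mul(4, Pow(P, 2)))
Function('U')(Y) = Mul(Rational(1, 2), Pow(Y, 3)) (Function('U')(Y) = Mul(Rational(1, 2), Mul(Y, Pow(Y, 2))) = Mul(Rational(1, 2), Pow(Y, 3)))
Pow(Add(Pow(62, 2), Mul(-1, Function('U')(Function('o')(Function('B')(6, 5))))), -1) = Pow(Add(Pow(62, 2), Mul(-1, Mul(Rational(1, 2), Pow(Mul(4, Pow(6, 2)), 3)))), -1) = Pow(Add(3844, Mul(-1, Mul(Rational(1, 2), Pow(Mul(4, 36), 3)))), -1) = Pow(Add(3844, Mul(-1, Mul(Rational(1, 2), Pow(144, 3)))), -1) = Pow(Add(3844, Mul(-1, Mul(Rational(1, 2), 2985984))), -1) = Pow(Add(3844, Mul(-1, 1492992)), -1) = Pow(Add(3844, -1492992), -1) = Pow(-1489148, -1) = Rational(-1, 1489148)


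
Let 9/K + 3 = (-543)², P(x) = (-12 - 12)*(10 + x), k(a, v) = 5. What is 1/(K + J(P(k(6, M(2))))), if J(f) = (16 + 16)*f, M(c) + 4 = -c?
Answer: -98282/1132208637 ≈ -8.6806e-5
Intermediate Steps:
M(c) = -4 - c
P(x) = -240 - 24*x (P(x) = -24*(10 + x) = -240 - 24*x)
K = 3/98282 (K = 9/(-3 + (-543)²) = 9/(-3 + 294849) = 9/294846 = 9*(1/294846) = 3/98282 ≈ 3.0524e-5)
J(f) = 32*f
1/(K + J(P(k(6, M(2))))) = 1/(3/98282 + 32*(-240 - 24*5)) = 1/(3/98282 + 32*(-240 - 120)) = 1/(3/98282 + 32*(-360)) = 1/(3/98282 - 11520) = 1/(-1132208637/98282) = -98282/1132208637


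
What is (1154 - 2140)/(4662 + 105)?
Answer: -986/4767 ≈ -0.20684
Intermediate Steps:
(1154 - 2140)/(4662 + 105) = -986/4767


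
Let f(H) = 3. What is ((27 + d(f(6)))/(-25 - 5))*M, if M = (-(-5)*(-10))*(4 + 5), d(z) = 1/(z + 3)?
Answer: 815/2 ≈ 407.50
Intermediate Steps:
d(z) = 1/(3 + z)
M = -450 (M = -5*10*9 = -50*9 = -450)
((27 + d(f(6)))/(-25 - 5))*M = ((27 + 1/(3 + 3))/(-25 - 5))*(-450) = ((27 + 1/6)/(-30))*(-450) = ((27 + ⅙)*(-1/30))*(-450) = ((163/6)*(-1/30))*(-450) = -163/180*(-450) = 815/2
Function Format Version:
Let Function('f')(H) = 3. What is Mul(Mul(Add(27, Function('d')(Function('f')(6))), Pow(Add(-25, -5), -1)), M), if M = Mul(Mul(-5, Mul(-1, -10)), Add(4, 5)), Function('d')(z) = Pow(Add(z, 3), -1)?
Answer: Rational(815, 2) ≈ 407.50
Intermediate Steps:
Function('d')(z) = Pow(Add(3, z), -1)
M = -450 (M = Mul(Mul(-5, 10), 9) = Mul(-50, 9) = -450)
Mul(Mul(Add(27, Function('d')(Function('f')(6))), Pow(Add(-25, -5), -1)), M) = Mul(Mul(Add(27, Pow(Add(3, 3), -1)), Pow(Add(-25, -5), -1)), -450) = Mul(Mul(Add(27, Pow(6, -1)), Pow(-30, -1)), -450) = Mul(Mul(Add(27, Rational(1, 6)), Rational(-1, 30)), -450) = Mul(Mul(Rational(163, 6), Rational(-1, 30)), -450) = Mul(Rational(-163, 180), -450) = Rational(815, 2)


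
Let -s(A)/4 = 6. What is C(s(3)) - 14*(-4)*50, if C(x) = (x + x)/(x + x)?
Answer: 2801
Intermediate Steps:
s(A) = -24 (s(A) = -4*6 = -24)
C(x) = 1 (C(x) = (2*x)/((2*x)) = (2*x)*(1/(2*x)) = 1)
C(s(3)) - 14*(-4)*50 = 1 - 14*(-4)*50 = 1 + 56*50 = 1 + 2800 = 2801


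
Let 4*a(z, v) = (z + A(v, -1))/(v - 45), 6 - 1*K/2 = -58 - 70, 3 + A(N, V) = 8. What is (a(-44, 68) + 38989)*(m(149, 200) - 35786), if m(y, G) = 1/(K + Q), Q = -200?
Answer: -513450016659/368 ≈ -1.3952e+9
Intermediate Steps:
A(N, V) = 5 (A(N, V) = -3 + 8 = 5)
K = 268 (K = 12 - 2*(-58 - 70) = 12 - 2*(-128) = 12 + 256 = 268)
a(z, v) = (5 + z)/(4*(-45 + v)) (a(z, v) = ((z + 5)/(v - 45))/4 = ((5 + z)/(-45 + v))/4 = (5 + z)/(4*(-45 + v)))
m(y, G) = 1/68 (m(y, G) = 1/(268 - 200) = 1/68)
(a(-44, 68) + 38989)*(m(149, 200) - 35786) = ((5 - 44)/(4*(-45 + 68)) + 38989)*(1/68 - 35786) = ((1/4)*(-39)/23 + 38989)*(-2433447/68) = ((1/4)*(1/23)*(-39) + 38989)*(-2433447/68) = (-39/92 + 38989)*(-2433447/68) = (3586949/92)*(-2433447/68) = -513450016659/368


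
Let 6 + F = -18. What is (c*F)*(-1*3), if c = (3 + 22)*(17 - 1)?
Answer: 28800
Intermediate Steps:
F = -24 (F = -6 - 18 = -24)
c = 400 (c = 25*16 = 400)
(c*F)*(-1*3) = (400*(-24))*(-1*3) = -9600*(-3) = 28800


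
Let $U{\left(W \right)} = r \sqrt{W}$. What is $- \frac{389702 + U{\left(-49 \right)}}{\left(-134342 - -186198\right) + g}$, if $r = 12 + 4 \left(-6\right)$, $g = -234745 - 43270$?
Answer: $\frac{389702}{226159} - \frac{84 i}{226159} \approx 1.7231 - 0.00037142 i$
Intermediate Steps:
$g = -278015$
$r = -12$ ($r = 12 - 24 = -12$)
$U{\left(W \right)} = - 12 \sqrt{W}$
$- \frac{389702 + U{\left(-49 \right)}}{\left(-134342 - -186198\right) + g} = - \frac{389702 - 12 \sqrt{-49}}{\left(-134342 - -186198\right) - 278015} = - \frac{389702 - 12 \cdot 7 i}{\left(-134342 + 186198\right) - 278015} = - \frac{389702 - 84 i}{51856 - 278015} = - \frac{389702 - 84 i}{-226159} = - \frac{\left(389702 - 84 i\right) \left(-1\right)}{226159} = - (- \frac{389702}{226159} + \frac{84 i}{226159}) = \frac{389702}{226159} - \frac{84 i}{226159}$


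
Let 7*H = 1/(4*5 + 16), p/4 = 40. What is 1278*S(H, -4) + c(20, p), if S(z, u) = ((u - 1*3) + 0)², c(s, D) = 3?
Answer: 62625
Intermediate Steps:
p = 160 (p = 4*40 = 160)
H = 1/252 (H = 1/(7*(4*5 + 16)) = 1/(7*(20 + 16)) = (⅐)/36 = (⅐)*(1/36) = 1/252 ≈ 0.0039683)
S(z, u) = (-3 + u)² (S(z, u) = ((u - 3) + 0)² = ((-3 + u) + 0)² = (-3 + u)²)
1278*S(H, -4) + c(20, p) = 1278*(-3 - 4)² + 3 = 1278*(-7)² + 3 = 1278*49 + 3 = 62622 + 3 = 62625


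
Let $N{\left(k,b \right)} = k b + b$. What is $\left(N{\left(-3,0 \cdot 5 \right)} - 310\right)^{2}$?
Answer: $96100$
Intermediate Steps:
$N{\left(k,b \right)} = b + b k$ ($N{\left(k,b \right)} = b k + b = b + b k$)
$\left(N{\left(-3,0 \cdot 5 \right)} - 310\right)^{2} = \left(0 \cdot 5 \left(1 - 3\right) - 310\right)^{2} = \left(0 \left(-2\right) - 310\right)^{2} = \left(0 - 310\right)^{2} = \left(-310\right)^{2} = 96100$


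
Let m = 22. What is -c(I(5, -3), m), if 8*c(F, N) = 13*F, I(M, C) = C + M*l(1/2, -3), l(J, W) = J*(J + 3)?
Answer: -299/32 ≈ -9.3438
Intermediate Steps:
l(J, W) = J*(3 + J)
I(M, C) = C + 7*M/4 (I(M, C) = C + M*((1/2)*(3 + 1/2)) = C + M*((1*(1/2))*(3 + 1*(1/2))) = C + M*((3 + 1/2)/2) = C + M*((1/2)*(7/2)) = C + M*(7/4) = C + 7*M/4)
c(F, N) = 13*F/8 (c(F, N) = (13*F)/8 = 13*F/8)
-c(I(5, -3), m) = -13*(-3 + (7/4)*5)/8 = -13*(-3 + 35/4)/8 = -13*23/(8*4) = -1*299/32 = -299/32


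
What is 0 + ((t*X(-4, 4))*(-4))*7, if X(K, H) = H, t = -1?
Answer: 112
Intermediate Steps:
0 + ((t*X(-4, 4))*(-4))*7 = 0 + (-1*4*(-4))*7 = 0 - 4*(-4)*7 = 0 + 16*7 = 0 + 112 = 112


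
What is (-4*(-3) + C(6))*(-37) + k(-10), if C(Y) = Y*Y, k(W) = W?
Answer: -1786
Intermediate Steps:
C(Y) = Y²
(-4*(-3) + C(6))*(-37) + k(-10) = (-4*(-3) + 6²)*(-37) - 10 = (12 + 36)*(-37) - 10 = 48*(-37) - 10 = -1776 - 10 = -1786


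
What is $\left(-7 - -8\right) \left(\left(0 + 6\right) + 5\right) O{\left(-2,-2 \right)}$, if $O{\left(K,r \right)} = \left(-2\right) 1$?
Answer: $-22$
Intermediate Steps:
$O{\left(K,r \right)} = -2$
$\left(-7 - -8\right) \left(\left(0 + 6\right) + 5\right) O{\left(-2,-2 \right)} = \left(-7 - -8\right) \left(\left(0 + 6\right) + 5\right) \left(-2\right) = \left(-7 + 8\right) \left(6 + 5\right) \left(-2\right) = 1 \cdot 11 \left(-2\right) = 11 \left(-2\right) = -22$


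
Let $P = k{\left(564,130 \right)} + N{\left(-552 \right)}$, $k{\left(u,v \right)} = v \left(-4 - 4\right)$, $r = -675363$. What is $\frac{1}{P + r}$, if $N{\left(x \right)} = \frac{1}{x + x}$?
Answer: $- \frac{1104}{746748913} \approx -1.4784 \cdot 10^{-6}$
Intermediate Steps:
$N{\left(x \right)} = \frac{1}{2 x}$
$k{\left(u,v \right)} = - 8 v$ ($k{\left(u,v \right)} = v \left(-8\right) = - 8 v$)
$P = - \frac{1148161}{1104}$ ($P = \left(-8\right) 130 + \frac{1}{2 \left(-552\right)} = -1040 + \frac{1}{2} \left(- \frac{1}{552}\right) = -1040 - \frac{1}{1104} = - \frac{1148161}{1104} \approx -1040.0$)
$\frac{1}{P + r} = \frac{1}{- \frac{1148161}{1104} - 675363} = \frac{1}{- \frac{746748913}{1104}} = - \frac{1104}{746748913}$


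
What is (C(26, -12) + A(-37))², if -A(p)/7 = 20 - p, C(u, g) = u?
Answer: 139129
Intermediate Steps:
A(p) = -140 + 7*p (A(p) = -7*(20 - p) = -140 + 7*p)
(C(26, -12) + A(-37))² = (26 + (-140 + 7*(-37)))² = (26 + (-140 - 259))² = (26 - 399)² = (-373)² = 139129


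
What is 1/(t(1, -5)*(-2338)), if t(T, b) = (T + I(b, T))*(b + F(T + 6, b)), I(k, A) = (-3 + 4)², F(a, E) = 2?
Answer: 1/14028 ≈ 7.1286e-5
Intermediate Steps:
I(k, A) = 1 (I(k, A) = 1² = 1)
t(T, b) = (1 + T)*(2 + b) (t(T, b) = (T + 1)*(b + 2) = (1 + T)*(2 + b))
1/(t(1, -5)*(-2338)) = 1/((2 - 5 + 2*1 + 1*(-5))*(-2338)) = 1/((2 - 5 + 2 - 5)*(-2338)) = 1/(-6*(-2338)) = 1/14028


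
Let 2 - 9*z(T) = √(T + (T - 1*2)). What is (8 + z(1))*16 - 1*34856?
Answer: -312520/9 ≈ -34724.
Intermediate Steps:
z(T) = 2/9 - √(-2 + 2*T)/9 (z(T) = 2/9 - √(T + (T - 1*2))/9 = 2/9 - √(T + (T - 2))/9 = 2/9 - √(T + (-2 + T))/9 = 2/9 - √(-2 + 2*T)/9)
(8 + z(1))*16 - 1*34856 = (8 + (2/9 - √(-2 + 2*1)/9))*16 - 1*34856 = (8 + (2/9 - √(-2 + 2)/9))*16 - 34856 = (8 + (2/9 - √0/9))*16 - 34856 = (8 + (2/9 - ⅑*0))*16 - 34856 = (8 + (2/9 + 0))*16 - 34856 = (8 + 2/9)*16 - 34856 = (74/9)*16 - 34856 = 1184/9 - 34856 = -312520/9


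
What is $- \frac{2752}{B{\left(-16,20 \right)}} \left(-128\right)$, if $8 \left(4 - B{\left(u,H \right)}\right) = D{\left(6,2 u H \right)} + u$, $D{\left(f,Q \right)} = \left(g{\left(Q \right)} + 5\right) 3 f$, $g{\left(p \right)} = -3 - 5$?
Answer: $\frac{1409024}{51} \approx 27628.0$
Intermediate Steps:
$g{\left(p \right)} = -8$ ($g{\left(p \right)} = -3 - 5 = -8$)
$D{\left(f,Q \right)} = - 9 f$ ($D{\left(f,Q \right)} = \left(-8 + 5\right) 3 f = - 3 \cdot 3 f = - 9 f$)
$B{\left(u,H \right)} = \frac{43}{4} - \frac{u}{8}$ ($B{\left(u,H \right)} = 4 - \frac{\left(-9\right) 6 + u}{8} = 4 - \frac{-54 + u}{8} = 4 - \left(- \frac{27}{4} + \frac{u}{8}\right) = \frac{43}{4} - \frac{u}{8}$)
$- \frac{2752}{B{\left(-16,20 \right)}} \left(-128\right) = - \frac{2752}{\frac{43}{4} - -2} \left(-128\right) = - \frac{2752}{\frac{43}{4} + 2} \left(-128\right) = - \frac{2752}{\frac{51}{4}} \left(-128\right) = \left(-2752\right) \frac{4}{51} \left(-128\right) = \left(- \frac{11008}{51}\right) \left(-128\right) = \frac{1409024}{51}$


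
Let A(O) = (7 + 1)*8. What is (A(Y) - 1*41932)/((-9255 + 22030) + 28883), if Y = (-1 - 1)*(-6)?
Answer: -6978/6943 ≈ -1.0050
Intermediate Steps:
Y = 12 (Y = -2*(-6) = 12)
A(O) = 64 (A(O) = 8*8 = 64)
(A(Y) - 1*41932)/((-9255 + 22030) + 28883) = (64 - 1*41932)/((-9255 + 22030) + 28883) = (64 - 41932)/(12775 + 28883) = -41868/41658 = -41868*1/41658 = -6978/6943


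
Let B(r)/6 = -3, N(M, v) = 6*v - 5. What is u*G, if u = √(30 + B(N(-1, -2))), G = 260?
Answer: 520*√3 ≈ 900.67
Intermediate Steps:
N(M, v) = -5 + 6*v
B(r) = -18 (B(r) = 6*(-3) = -18)
u = 2*√3 (u = √(30 - 18) = √12 = 2*√3 ≈ 3.4641)
u*G = (2*√3)*260 = 520*√3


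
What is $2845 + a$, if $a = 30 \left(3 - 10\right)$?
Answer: $2635$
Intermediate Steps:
$a = -210$ ($a = 30 \left(-7\right) = -210$)
$2845 + a = 2845 - 210 = 2635$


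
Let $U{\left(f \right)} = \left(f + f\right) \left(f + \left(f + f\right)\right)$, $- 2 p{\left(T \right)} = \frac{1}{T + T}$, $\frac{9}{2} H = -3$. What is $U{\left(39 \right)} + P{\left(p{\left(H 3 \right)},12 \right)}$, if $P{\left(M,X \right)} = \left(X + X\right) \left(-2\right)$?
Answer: $9078$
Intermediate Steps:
$H = - \frac{2}{3}$ ($H = \frac{2}{9} \left(-3\right) = - \frac{2}{3} \approx -0.66667$)
$p{\left(T \right)} = - \frac{1}{4 T}$ ($p{\left(T \right)} = - \frac{1}{2 \left(T + T\right)} = - \frac{1}{2 \cdot 2 T} = - \frac{\frac{1}{2} \frac{1}{T}}{2} = - \frac{1}{4 T}$)
$U{\left(f \right)} = 6 f^{2}$ ($U{\left(f \right)} = 2 f \left(f + 2 f\right) = 2 f 3 f = 6 f^{2}$)
$P{\left(M,X \right)} = - 4 X$ ($P{\left(M,X \right)} = 2 X \left(-2\right) = - 4 X$)
$U{\left(39 \right)} + P{\left(p{\left(H 3 \right)},12 \right)} = 6 \cdot 39^{2} - 48 = 6 \cdot 1521 - 48 = 9126 - 48 = 9078$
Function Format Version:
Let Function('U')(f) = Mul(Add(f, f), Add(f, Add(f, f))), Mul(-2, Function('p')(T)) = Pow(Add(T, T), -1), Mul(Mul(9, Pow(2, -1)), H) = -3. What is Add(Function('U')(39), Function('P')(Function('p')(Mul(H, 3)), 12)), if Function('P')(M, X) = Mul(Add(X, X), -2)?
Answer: 9078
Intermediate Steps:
H = Rational(-2, 3) (H = Mul(Rational(2, 9), -3) = Rational(-2, 3) ≈ -0.66667)
Function('p')(T) = Mul(Rational(-1, 4), Pow(T, -1)) (Function('p')(T) = Mul(Rational(-1, 2), Pow(Add(T, T), -1)) = Mul(Rational(-1, 2), Pow(Mul(2, T), -1)) = Mul(Rational(-1, 2), Mul(Rational(1, 2), Pow(T, -1))) = Mul(Rational(-1, 4), Pow(T, -1)))
Function('U')(f) = Mul(6, Pow(f, 2)) (Function('U')(f) = Mul(Mul(2, f), Add(f, Mul(2, f))) = Mul(Mul(2, f), Mul(3, f)) = Mul(6, Pow(f, 2)))
Function('P')(M, X) = Mul(-4, X) (Function('P')(M, X) = Mul(Mul(2, X), -2) = Mul(-4, X))
Add(Function('U')(39), Function('P')(Function('p')(Mul(H, 3)), 12)) = Add(Mul(6, Pow(39, 2)), Mul(-4, 12)) = Add(Mul(6, 1521), -48) = Add(9126, -48) = 9078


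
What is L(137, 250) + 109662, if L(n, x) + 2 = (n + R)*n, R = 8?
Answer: 129525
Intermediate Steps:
L(n, x) = -2 + n*(8 + n) (L(n, x) = -2 + (n + 8)*n = -2 + (8 + n)*n = -2 + n*(8 + n))
L(137, 250) + 109662 = (-2 + 137² + 8*137) + 109662 = (-2 + 18769 + 1096) + 109662 = 19863 + 109662 = 129525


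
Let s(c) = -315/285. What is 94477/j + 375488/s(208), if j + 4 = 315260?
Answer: -2249120069615/6620376 ≈ -3.3973e+5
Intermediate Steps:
s(c) = -21/19 (s(c) = -315*1/285 = -21/19)
j = 315256 (j = -4 + 315260 = 315256)
94477/j + 375488/s(208) = 94477/315256 + 375488/(-21/19) = 94477*(1/315256) + 375488*(-19/21) = 94477/315256 - 7134272/21 = -2249120069615/6620376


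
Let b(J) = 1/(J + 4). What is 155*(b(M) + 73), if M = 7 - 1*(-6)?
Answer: 192510/17 ≈ 11324.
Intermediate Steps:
M = 13 (M = 7 + 6 = 13)
b(J) = 1/(4 + J)
155*(b(M) + 73) = 155*(1/(4 + 13) + 73) = 155*(1/17 + 73) = 155*(1242/17) = 192510/17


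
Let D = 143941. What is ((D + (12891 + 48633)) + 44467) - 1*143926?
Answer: 106006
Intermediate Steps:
((D + (12891 + 48633)) + 44467) - 1*143926 = ((143941 + (12891 + 48633)) + 44467) - 1*143926 = ((143941 + 61524) + 44467) - 143926 = (205465 + 44467) - 143926 = 249932 - 143926 = 106006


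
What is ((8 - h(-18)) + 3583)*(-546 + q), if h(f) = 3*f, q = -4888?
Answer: -19806930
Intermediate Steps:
((8 - h(-18)) + 3583)*(-546 + q) = ((8 - 3*(-18)) + 3583)*(-546 - 4888) = ((8 - 1*(-54)) + 3583)*(-5434) = ((8 + 54) + 3583)*(-5434) = (62 + 3583)*(-5434) = 3645*(-5434) = -19806930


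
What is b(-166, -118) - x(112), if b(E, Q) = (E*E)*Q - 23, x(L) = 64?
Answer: -3251695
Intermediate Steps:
b(E, Q) = -23 + Q*E**2 (b(E, Q) = E**2*Q - 23 = Q*E**2 - 23 = -23 + Q*E**2)
b(-166, -118) - x(112) = (-23 - 118*(-166)**2) - 1*64 = (-23 - 118*27556) - 64 = (-23 - 3251608) - 64 = -3251631 - 64 = -3251695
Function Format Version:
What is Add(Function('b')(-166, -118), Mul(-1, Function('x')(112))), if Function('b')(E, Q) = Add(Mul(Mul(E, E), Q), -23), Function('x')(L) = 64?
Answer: -3251695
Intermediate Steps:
Function('b')(E, Q) = Add(-23, Mul(Q, Pow(E, 2))) (Function('b')(E, Q) = Add(Mul(Pow(E, 2), Q), -23) = Add(Mul(Q, Pow(E, 2)), -23) = Add(-23, Mul(Q, Pow(E, 2))))
Add(Function('b')(-166, -118), Mul(-1, Function('x')(112))) = Add(Add(-23, Mul(-118, Pow(-166, 2))), Mul(-1, 64)) = Add(Add(-23, Mul(-118, 27556)), -64) = Add(Add(-23, -3251608), -64) = Add(-3251631, -64) = -3251695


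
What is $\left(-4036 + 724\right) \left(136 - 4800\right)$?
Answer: $15447168$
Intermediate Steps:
$\left(-4036 + 724\right) \left(136 - 4800\right) = \left(-3312\right) \left(-4664\right) = 15447168$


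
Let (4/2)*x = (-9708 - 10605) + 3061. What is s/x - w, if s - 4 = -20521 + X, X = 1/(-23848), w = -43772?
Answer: 9004952072073/205712848 ≈ 43774.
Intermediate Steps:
X = -1/23848 ≈ -4.1932e-5
x = -8626 (x = ((-9708 - 10605) + 3061)/2 = (-20313 + 3061)/2 = (1/2)*(-17252) = -8626)
s = -489289417/23848 (s = 4 + (-20521 - 1/23848) = 4 - 489384809/23848 = -489289417/23848 ≈ -20517.)
s/x - w = -489289417/23848/(-8626) - 1*(-43772) = -489289417/23848*(-1/8626) + 43772 = 489289417/205712848 + 43772 = 9004952072073/205712848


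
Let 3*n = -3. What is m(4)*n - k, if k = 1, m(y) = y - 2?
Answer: -3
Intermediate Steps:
n = -1 (n = (1/3)*(-3) = -1)
m(y) = -2 + y
m(4)*n - k = (-2 + 4)*(-1) - 1*1 = 2*(-1) - 1 = -2 - 1 = -3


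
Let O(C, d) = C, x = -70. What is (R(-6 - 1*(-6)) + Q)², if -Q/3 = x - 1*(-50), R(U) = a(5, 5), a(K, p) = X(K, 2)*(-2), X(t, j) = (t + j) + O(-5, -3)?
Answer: 3136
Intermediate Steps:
X(t, j) = -5 + j + t (X(t, j) = (t + j) - 5 = (j + t) - 5 = -5 + j + t)
a(K, p) = 6 - 2*K (a(K, p) = (-5 + 2 + K)*(-2) = (-3 + K)*(-2) = 6 - 2*K)
R(U) = -4 (R(U) = 6 - 2*5 = 6 - 10 = -4)
Q = 60 (Q = -3*(-70 - 1*(-50)) = -3*(-70 + 50) = -3*(-20) = 60)
(R(-6 - 1*(-6)) + Q)² = (-4 + 60)² = 56² = 3136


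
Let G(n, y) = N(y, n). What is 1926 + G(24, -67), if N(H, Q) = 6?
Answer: 1932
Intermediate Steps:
G(n, y) = 6
1926 + G(24, -67) = 1926 + 6 = 1932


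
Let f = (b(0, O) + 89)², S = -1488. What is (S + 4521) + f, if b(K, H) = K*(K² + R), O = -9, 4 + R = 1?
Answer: 10954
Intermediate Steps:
R = -3 (R = -4 + 1 = -3)
b(K, H) = K*(-3 + K²) (b(K, H) = K*(K² - 3) = K*(-3 + K²))
f = 7921 (f = (0*(-3 + 0²) + 89)² = (0*(-3 + 0) + 89)² = (0*(-3) + 89)² = (0 + 89)² = 89² = 7921)
(S + 4521) + f = (-1488 + 4521) + 7921 = 3033 + 7921 = 10954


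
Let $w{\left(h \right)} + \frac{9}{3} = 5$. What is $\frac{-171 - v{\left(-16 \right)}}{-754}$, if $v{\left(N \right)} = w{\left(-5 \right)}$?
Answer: $\frac{173}{754} \approx 0.22944$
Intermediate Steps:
$w{\left(h \right)} = 2$ ($w{\left(h \right)} = -3 + 5 = 2$)
$v{\left(N \right)} = 2$
$\frac{-171 - v{\left(-16 \right)}}{-754} = \frac{-171 - 2}{-754} = \left(-171 - 2\right) \left(- \frac{1}{754}\right) = \left(-173\right) \left(- \frac{1}{754}\right) = \frac{173}{754}$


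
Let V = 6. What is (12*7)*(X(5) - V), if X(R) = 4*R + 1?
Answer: 1260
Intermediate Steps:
X(R) = 1 + 4*R
(12*7)*(X(5) - V) = (12*7)*((1 + 4*5) - 1*6) = 84*((1 + 20) - 6) = 84*(21 - 6) = 84*15 = 1260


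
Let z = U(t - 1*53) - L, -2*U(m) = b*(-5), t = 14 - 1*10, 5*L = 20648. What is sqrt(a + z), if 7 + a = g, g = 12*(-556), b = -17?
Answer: I*sqrt(1085110)/10 ≈ 104.17*I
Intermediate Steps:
L = 20648/5 (L = (1/5)*20648 = 20648/5 ≈ 4129.6)
t = 4 (t = 14 - 10 = 4)
g = -6672
U(m) = -85/2 (U(m) = -(-17)*(-5)/2 = -1/2*85 = -85/2)
z = -41721/10 (z = -85/2 - 1*20648/5 = -85/2 - 20648/5 = -41721/10 ≈ -4172.1)
a = -6679 (a = -7 - 6672 = -6679)
sqrt(a + z) = sqrt(-6679 - 41721/10) = sqrt(-108511/10) = I*sqrt(1085110)/10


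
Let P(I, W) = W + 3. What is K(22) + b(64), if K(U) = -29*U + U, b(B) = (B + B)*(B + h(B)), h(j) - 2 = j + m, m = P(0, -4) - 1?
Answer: 15768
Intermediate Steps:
P(I, W) = 3 + W
m = -2 (m = (3 - 4) - 1 = -1 - 1 = -2)
h(j) = j (h(j) = 2 + (j - 2) = 2 + (-2 + j) = j)
b(B) = 4*B**2 (b(B) = (B + B)*(B + B) = (2*B)*(2*B) = 4*B**2)
K(U) = -28*U
K(22) + b(64) = -28*22 + 4*64**2 = -616 + 4*4096 = -616 + 16384 = 15768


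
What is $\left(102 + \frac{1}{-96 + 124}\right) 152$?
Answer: $\frac{108566}{7} \approx 15509.0$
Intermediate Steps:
$\left(102 + \frac{1}{-96 + 124}\right) 152 = \left(102 + \frac{1}{28}\right) 152 = \frac{2857}{28} \cdot 152 = \frac{108566}{7}$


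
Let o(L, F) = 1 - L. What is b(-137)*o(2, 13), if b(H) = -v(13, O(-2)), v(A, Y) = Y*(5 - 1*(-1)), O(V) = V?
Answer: -12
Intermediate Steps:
v(A, Y) = 6*Y (v(A, Y) = Y*(5 + 1) = Y*6 = 6*Y)
b(H) = 12 (b(H) = -6*(-2) = -1*(-12) = 12)
b(-137)*o(2, 13) = 12*(1 - 1*2) = 12*(1 - 2) = 12*(-1) = -12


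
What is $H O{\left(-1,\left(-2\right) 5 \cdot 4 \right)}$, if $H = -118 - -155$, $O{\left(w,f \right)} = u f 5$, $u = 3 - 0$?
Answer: $-22200$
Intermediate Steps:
$u = 3$ ($u = 3 + 0 = 3$)
$O{\left(w,f \right)} = 15 f$ ($O{\left(w,f \right)} = 3 f 5 = 15 f$)
$H = 37$ ($H = -118 + 155 = 37$)
$H O{\left(-1,\left(-2\right) 5 \cdot 4 \right)} = 37 \cdot 15 \left(-2\right) 5 \cdot 4 = 37 \cdot 15 \left(\left(-10\right) 4\right) = 37 \cdot 15 \left(-40\right) = 37 \left(-600\right) = -22200$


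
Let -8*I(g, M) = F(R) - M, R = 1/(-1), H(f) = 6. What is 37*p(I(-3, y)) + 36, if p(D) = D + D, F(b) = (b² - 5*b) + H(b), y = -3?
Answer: -411/4 ≈ -102.75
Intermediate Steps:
R = -1
F(b) = 6 + b² - 5*b (F(b) = (b² - 5*b) + 6 = 6 + b² - 5*b)
I(g, M) = -3/2 + M/8 (I(g, M) = -((6 + (-1)² - 5*(-1)) - M)/8 = -((6 + 1 + 5) - M)/8 = -(12 - M)/8 = -3/2 + M/8)
p(D) = 2*D
37*p(I(-3, y)) + 36 = 37*(2*(-3/2 + (⅛)*(-3))) + 36 = 37*(2*(-3/2 - 3/8)) + 36 = 37*(2*(-15/8)) + 36 = 37*(-15/4) + 36 = -555/4 + 36 = -411/4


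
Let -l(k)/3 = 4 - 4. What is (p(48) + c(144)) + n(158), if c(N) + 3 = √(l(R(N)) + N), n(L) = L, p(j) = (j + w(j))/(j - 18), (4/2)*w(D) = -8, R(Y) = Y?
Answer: 2527/15 ≈ 168.47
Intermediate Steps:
l(k) = 0 (l(k) = -3*(4 - 4) = -3*0 = 0)
w(D) = -4 (w(D) = (½)*(-8) = -4)
p(j) = (-4 + j)/(-18 + j) (p(j) = (j - 4)/(j - 18) = (-4 + j)/(-18 + j))
c(N) = -3 + √N (c(N) = -3 + √(0 + N) = -3 + √N)
(p(48) + c(144)) + n(158) = ((-4 + 48)/(-18 + 48) + (-3 + √144)) + 158 = (44/30 + (-3 + 12)) + 158 = ((1/30)*44 + 9) + 158 = (22/15 + 9) + 158 = 157/15 + 158 = 2527/15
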